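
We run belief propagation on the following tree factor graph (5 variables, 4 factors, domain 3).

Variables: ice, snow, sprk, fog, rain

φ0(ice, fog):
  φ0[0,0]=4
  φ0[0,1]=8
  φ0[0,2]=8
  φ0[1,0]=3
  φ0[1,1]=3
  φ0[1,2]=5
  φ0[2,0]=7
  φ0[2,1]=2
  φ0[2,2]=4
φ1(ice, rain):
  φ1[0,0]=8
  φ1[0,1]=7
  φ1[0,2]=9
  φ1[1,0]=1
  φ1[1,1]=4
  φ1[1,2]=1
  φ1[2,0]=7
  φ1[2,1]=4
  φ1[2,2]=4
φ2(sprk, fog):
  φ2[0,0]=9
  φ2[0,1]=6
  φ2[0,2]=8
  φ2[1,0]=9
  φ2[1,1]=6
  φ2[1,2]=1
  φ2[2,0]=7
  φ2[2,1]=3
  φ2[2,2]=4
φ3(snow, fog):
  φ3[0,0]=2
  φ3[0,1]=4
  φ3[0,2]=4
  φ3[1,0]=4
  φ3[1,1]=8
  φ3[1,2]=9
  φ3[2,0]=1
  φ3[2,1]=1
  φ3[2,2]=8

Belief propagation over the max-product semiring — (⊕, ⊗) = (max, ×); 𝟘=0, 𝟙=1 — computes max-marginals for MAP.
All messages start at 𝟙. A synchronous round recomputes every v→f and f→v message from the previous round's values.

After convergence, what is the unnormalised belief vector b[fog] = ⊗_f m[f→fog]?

init: all messages = 𝟙 over 3 values
r1 m[φ0→ice] = [8, 5, 7]
r1 m[φ0→fog] = [7, 8, 8]
r1 m[φ1→ice] = [9, 4, 7]
r1 m[φ1→rain] = [8, 7, 9]
r1 m[φ2→sprk] = [9, 9, 7]
r1 m[φ2→fog] = [9, 6, 8]
r1 m[φ3→snow] = [4, 9, 8]
r1 m[φ3→fog] = [4, 8, 9]
r1 m[ice→φ0] = [1, 1, 1]
r1 m[ice→φ1] = [1, 1, 1]
r1 m[snow→φ3] = [1, 1, 1]
r1 m[sprk→φ2] = [1, 1, 1]
r1 m[fog→φ0] = [1, 1, 1]
r1 m[fog→φ2] = [1, 1, 1]
r1 m[fog→φ3] = [1, 1, 1]
r1 m[rain→φ1] = [1, 1, 1]
r2 m[φ0→ice] = [8, 5, 7]
r2 m[φ0→fog] = [7, 8, 8]
r2 m[φ1→ice] = [9, 4, 7]
r2 m[φ1→rain] = [8, 7, 9]
r2 m[φ2→sprk] = [9, 9, 7]
r2 m[φ2→fog] = [9, 6, 8]
r2 m[φ3→snow] = [4, 9, 8]
r2 m[φ3→fog] = [4, 8, 9]
r2 m[ice→φ0] = [9, 4, 7]
r2 m[ice→φ1] = [8, 5, 7]
r2 m[snow→φ3] = [1, 1, 1]
r2 m[sprk→φ2] = [1, 1, 1]
r2 m[fog→φ0] = [36, 48, 72]
r2 m[fog→φ2] = [28, 64, 72]
r2 m[fog→φ3] = [63, 48, 64]
r2 m[rain→φ1] = [1, 1, 1]
r3 m[φ0→ice] = [576, 360, 288]
r3 m[φ0→fog] = [49, 72, 72]
r3 m[φ1→ice] = [9, 4, 7]
r3 m[φ1→rain] = [64, 56, 72]
r3 m[φ2→sprk] = [576, 384, 288]
r3 m[φ2→fog] = [9, 6, 8]
r3 m[φ3→snow] = [256, 576, 512]
r3 m[φ3→fog] = [4, 8, 9]
r3 m[ice→φ0] = [9, 4, 7]
r3 m[ice→φ1] = [8, 5, 7]
r3 m[snow→φ3] = [1, 1, 1]
r3 m[sprk→φ2] = [1, 1, 1]
r3 m[fog→φ0] = [36, 48, 72]
r3 m[fog→φ2] = [28, 64, 72]
r3 m[fog→φ3] = [63, 48, 64]
r3 m[rain→φ1] = [1, 1, 1]
r4 m[φ0→ice] = [576, 360, 288]
r4 m[φ0→fog] = [49, 72, 72]
r4 m[φ1→ice] = [9, 4, 7]
r4 m[φ1→rain] = [64, 56, 72]
r4 m[φ2→sprk] = [576, 384, 288]
r4 m[φ2→fog] = [9, 6, 8]
r4 m[φ3→snow] = [256, 576, 512]
r4 m[φ3→fog] = [4, 8, 9]
r4 m[ice→φ0] = [9, 4, 7]
r4 m[ice→φ1] = [576, 360, 288]
r4 m[snow→φ3] = [1, 1, 1]
r4 m[sprk→φ2] = [1, 1, 1]
r4 m[fog→φ0] = [36, 48, 72]
r4 m[fog→φ2] = [196, 576, 648]
r4 m[fog→φ3] = [441, 432, 576]
r4 m[rain→φ1] = [1, 1, 1]
r5 m[φ0→ice] = [576, 360, 288]
r5 m[φ0→fog] = [49, 72, 72]
r5 m[φ1→ice] = [9, 4, 7]
r5 m[φ1→rain] = [4608, 4032, 5184]
r5 m[φ2→sprk] = [5184, 3456, 2592]
r5 m[φ2→fog] = [9, 6, 8]
r5 m[φ3→snow] = [2304, 5184, 4608]
r5 m[φ3→fog] = [4, 8, 9]
r5 m[ice→φ0] = [9, 4, 7]
r5 m[ice→φ1] = [576, 360, 288]
r5 m[snow→φ3] = [1, 1, 1]
r5 m[sprk→φ2] = [1, 1, 1]
r5 m[fog→φ0] = [36, 48, 72]
r5 m[fog→φ2] = [196, 576, 648]
r5 m[fog→φ3] = [441, 432, 576]
r5 m[rain→φ1] = [1, 1, 1]
r6 m[φ0→ice] = [576, 360, 288]
r6 m[φ0→fog] = [49, 72, 72]
r6 m[φ1→ice] = [9, 4, 7]
r6 m[φ1→rain] = [4608, 4032, 5184]
r6 m[φ2→sprk] = [5184, 3456, 2592]
r6 m[φ2→fog] = [9, 6, 8]
r6 m[φ3→snow] = [2304, 5184, 4608]
r6 m[φ3→fog] = [4, 8, 9]
r6 m[ice→φ0] = [9, 4, 7]
r6 m[ice→φ1] = [576, 360, 288]
r6 m[snow→φ3] = [1, 1, 1]
r6 m[sprk→φ2] = [1, 1, 1]
r6 m[fog→φ0] = [36, 48, 72]
r6 m[fog→φ2] = [196, 576, 648]
r6 m[fog→φ3] = [441, 432, 576]
r6 m[rain→φ1] = [1, 1, 1]
fixed point reached at round 6
b[fog] = ⊗ incoming = [1764, 3456, 5184]

b[fog] = [1764, 3456, 5184]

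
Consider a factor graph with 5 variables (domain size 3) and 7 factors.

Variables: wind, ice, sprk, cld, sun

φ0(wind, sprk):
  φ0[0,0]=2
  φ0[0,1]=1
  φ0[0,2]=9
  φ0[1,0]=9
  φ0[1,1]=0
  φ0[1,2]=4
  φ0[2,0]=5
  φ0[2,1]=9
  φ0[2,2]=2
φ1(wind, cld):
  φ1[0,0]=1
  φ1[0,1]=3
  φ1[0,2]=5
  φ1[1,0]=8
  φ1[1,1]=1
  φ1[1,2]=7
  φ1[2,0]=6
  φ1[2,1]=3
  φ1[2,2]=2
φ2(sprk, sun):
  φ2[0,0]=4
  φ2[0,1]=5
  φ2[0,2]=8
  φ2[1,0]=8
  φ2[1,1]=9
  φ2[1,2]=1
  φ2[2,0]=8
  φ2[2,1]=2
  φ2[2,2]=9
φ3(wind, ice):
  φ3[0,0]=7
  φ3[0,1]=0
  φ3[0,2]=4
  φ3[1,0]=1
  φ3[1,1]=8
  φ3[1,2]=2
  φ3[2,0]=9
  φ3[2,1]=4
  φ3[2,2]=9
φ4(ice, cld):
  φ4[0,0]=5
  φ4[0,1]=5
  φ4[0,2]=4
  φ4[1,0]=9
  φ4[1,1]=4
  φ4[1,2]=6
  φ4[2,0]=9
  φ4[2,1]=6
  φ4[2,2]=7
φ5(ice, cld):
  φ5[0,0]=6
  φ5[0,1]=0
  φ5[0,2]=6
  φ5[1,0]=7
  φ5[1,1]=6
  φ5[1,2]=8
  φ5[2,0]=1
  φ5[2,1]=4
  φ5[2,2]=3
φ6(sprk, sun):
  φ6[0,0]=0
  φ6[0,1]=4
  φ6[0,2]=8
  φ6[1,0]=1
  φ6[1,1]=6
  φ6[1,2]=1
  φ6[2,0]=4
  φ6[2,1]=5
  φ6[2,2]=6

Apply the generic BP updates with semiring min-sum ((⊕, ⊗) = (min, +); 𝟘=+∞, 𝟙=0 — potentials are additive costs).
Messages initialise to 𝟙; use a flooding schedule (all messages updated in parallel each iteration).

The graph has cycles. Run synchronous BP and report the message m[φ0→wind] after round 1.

message @ round 1 = [1, 0, 2]

init: all messages = 𝟙 over 3 values
r1 m[φ0→wind] = [1, 0, 2]
r1 m[φ0→sprk] = [2, 0, 2]
r1 m[φ1→wind] = [1, 1, 2]
r1 m[φ1→cld] = [1, 1, 2]
r1 m[φ2→sprk] = [4, 1, 2]
r1 m[φ2→sun] = [4, 2, 1]
r1 m[φ3→wind] = [0, 1, 4]
r1 m[φ3→ice] = [1, 0, 2]
r1 m[φ4→ice] = [4, 4, 6]
r1 m[φ4→cld] = [5, 4, 4]
r1 m[φ5→ice] = [0, 6, 1]
r1 m[φ5→cld] = [1, 0, 3]
r1 m[φ6→sprk] = [0, 1, 4]
r1 m[φ6→sun] = [0, 4, 1]
r1 m[wind→φ0] = [0, 0, 0]
r1 m[wind→φ1] = [0, 0, 0]
r1 m[wind→φ3] = [0, 0, 0]
r1 m[ice→φ3] = [0, 0, 0]
r1 m[ice→φ4] = [0, 0, 0]
r1 m[ice→φ5] = [0, 0, 0]
r1 m[sprk→φ0] = [0, 0, 0]
r1 m[sprk→φ2] = [0, 0, 0]
r1 m[sprk→φ6] = [0, 0, 0]
r1 m[cld→φ1] = [0, 0, 0]
r1 m[cld→φ4] = [0, 0, 0]
r1 m[cld→φ5] = [0, 0, 0]
r1 m[sun→φ2] = [0, 0, 0]
r1 m[sun→φ6] = [0, 0, 0]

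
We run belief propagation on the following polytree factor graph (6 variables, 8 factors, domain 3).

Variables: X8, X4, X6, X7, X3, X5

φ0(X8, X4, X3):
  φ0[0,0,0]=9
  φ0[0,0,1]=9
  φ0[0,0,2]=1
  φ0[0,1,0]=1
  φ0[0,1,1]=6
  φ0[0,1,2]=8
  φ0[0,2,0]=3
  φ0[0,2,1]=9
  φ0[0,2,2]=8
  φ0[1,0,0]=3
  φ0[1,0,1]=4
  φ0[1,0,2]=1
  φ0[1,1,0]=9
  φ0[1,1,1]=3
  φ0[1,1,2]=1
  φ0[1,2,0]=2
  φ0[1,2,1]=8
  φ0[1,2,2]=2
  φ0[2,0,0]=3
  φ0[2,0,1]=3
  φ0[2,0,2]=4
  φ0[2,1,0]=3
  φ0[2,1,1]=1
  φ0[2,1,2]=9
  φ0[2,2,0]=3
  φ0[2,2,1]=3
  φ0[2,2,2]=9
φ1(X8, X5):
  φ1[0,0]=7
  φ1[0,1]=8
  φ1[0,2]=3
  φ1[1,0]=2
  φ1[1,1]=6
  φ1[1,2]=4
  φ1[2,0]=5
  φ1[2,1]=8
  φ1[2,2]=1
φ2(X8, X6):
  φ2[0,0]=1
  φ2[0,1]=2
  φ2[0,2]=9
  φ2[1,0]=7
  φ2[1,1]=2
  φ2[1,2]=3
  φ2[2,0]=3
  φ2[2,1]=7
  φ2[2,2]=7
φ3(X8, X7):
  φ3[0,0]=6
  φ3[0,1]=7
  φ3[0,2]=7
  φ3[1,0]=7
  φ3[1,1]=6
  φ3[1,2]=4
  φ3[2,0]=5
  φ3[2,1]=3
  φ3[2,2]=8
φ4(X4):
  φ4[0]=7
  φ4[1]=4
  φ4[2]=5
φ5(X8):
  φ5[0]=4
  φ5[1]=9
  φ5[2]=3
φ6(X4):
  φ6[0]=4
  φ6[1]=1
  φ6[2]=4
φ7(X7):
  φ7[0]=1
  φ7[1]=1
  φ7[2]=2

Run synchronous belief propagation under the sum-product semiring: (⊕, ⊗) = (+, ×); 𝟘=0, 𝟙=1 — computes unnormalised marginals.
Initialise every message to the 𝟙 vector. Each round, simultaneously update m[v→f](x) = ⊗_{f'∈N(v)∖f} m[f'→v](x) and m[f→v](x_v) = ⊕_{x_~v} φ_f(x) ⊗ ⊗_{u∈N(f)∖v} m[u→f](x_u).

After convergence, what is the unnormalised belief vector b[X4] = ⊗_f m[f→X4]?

b[X4] = [23304960, 3705984, 21003840]

init: all messages = 𝟙 over 3 values
r1 m[φ0→X8] = [54, 33, 38]
r1 m[φ0→X4] = [37, 41, 47]
r1 m[φ0→X3] = [36, 46, 43]
r1 m[φ1→X8] = [18, 12, 14]
r1 m[φ1→X5] = [14, 22, 8]
r1 m[φ2→X8] = [12, 12, 17]
r1 m[φ2→X6] = [11, 11, 19]
r1 m[φ3→X8] = [20, 17, 16]
r1 m[φ3→X7] = [18, 16, 19]
r1 m[φ4→X4] = [7, 4, 5]
r1 m[φ5→X8] = [4, 9, 3]
r1 m[φ6→X4] = [4, 1, 4]
r1 m[φ7→X7] = [1, 1, 2]
r1 m[X8→φ0] = [1, 1, 1]
r1 m[X8→φ1] = [1, 1, 1]
r1 m[X8→φ2] = [1, 1, 1]
r1 m[X8→φ3] = [1, 1, 1]
r1 m[X8→φ5] = [1, 1, 1]
r1 m[X4→φ0] = [1, 1, 1]
r1 m[X4→φ4] = [1, 1, 1]
r1 m[X4→φ6] = [1, 1, 1]
r1 m[X6→φ2] = [1, 1, 1]
r1 m[X7→φ3] = [1, 1, 1]
r1 m[X7→φ7] = [1, 1, 1]
r1 m[X3→φ0] = [1, 1, 1]
r1 m[X5→φ1] = [1, 1, 1]
r2 m[φ0→X8] = [54, 33, 38]
r2 m[φ0→X4] = [37, 41, 47]
r2 m[φ0→X3] = [36, 46, 43]
r2 m[φ1→X8] = [18, 12, 14]
r2 m[φ1→X5] = [14, 22, 8]
r2 m[φ2→X8] = [12, 12, 17]
r2 m[φ2→X6] = [11, 11, 19]
r2 m[φ3→X8] = [20, 17, 16]
r2 m[φ3→X7] = [18, 16, 19]
r2 m[φ4→X4] = [7, 4, 5]
r2 m[φ5→X8] = [4, 9, 3]
r2 m[φ6→X4] = [4, 1, 4]
r2 m[φ7→X7] = [1, 1, 2]
r2 m[X8→φ0] = [17280, 22032, 11424]
r2 m[X8→φ1] = [51840, 60588, 31008]
r2 m[X8→φ2] = [77760, 60588, 25536]
r2 m[X8→φ3] = [46656, 42768, 27132]
r2 m[X8→φ5] = [233280, 80784, 144704]
r2 m[X4→φ0] = [28, 4, 20]
r2 m[X4→φ4] = [148, 41, 188]
r2 m[X4→φ6] = [259, 164, 235]
r2 m[X6→φ2] = [1, 1, 1]
r2 m[X7→φ3] = [1, 1, 2]
r2 m[X7→φ7] = [18, 16, 19]
r2 m[X3→φ0] = [1, 1, 1]
r2 m[X5→φ1] = [1, 1, 1]
r3 m[φ0→X8] = [992, 516, 632]
r3 m[φ0→X4] = [618816, 694128, 781344]
r3 m[φ0→X3] = [10767744, 15827520, 9134976]
r3 m[φ1→X8] = [18, 12, 14]
r3 m[φ1→X5] = [639096, 1026312, 428880]
r3 m[φ2→X8] = [12, 12, 17]
r3 m[φ2→X6] = [578484, 455448, 1060356]
r3 m[φ3→X8] = [27, 21, 24]
r3 m[φ3→X7] = [714972, 664596, 714720]
r3 m[φ4→X4] = [7, 4, 5]
r3 m[φ5→X8] = [4, 9, 3]
r3 m[φ6→X4] = [4, 1, 4]
r3 m[φ7→X7] = [1, 1, 2]
r3 m[X8→φ0] = [17280, 22032, 11424]
r3 m[X8→φ1] = [51840, 60588, 31008]
r3 m[X8→φ2] = [77760, 60588, 25536]
r3 m[X8→φ3] = [46656, 42768, 27132]
r3 m[X8→φ5] = [233280, 80784, 144704]
r3 m[X4→φ0] = [28, 4, 20]
r3 m[X4→φ4] = [148, 41, 188]
r3 m[X4→φ6] = [259, 164, 235]
r3 m[X6→φ2] = [1, 1, 1]
r3 m[X7→φ3] = [1, 1, 2]
r3 m[X7→φ7] = [18, 16, 19]
r3 m[X3→φ0] = [1, 1, 1]
r3 m[X5→φ1] = [1, 1, 1]
r4 m[φ0→X8] = [992, 516, 632]
r4 m[φ0→X4] = [618816, 694128, 781344]
r4 m[φ0→X3] = [10767744, 15827520, 9134976]
r4 m[φ1→X8] = [18, 12, 14]
r4 m[φ1→X5] = [639096, 1026312, 428880]
r4 m[φ2→X8] = [12, 12, 17]
r4 m[φ2→X6] = [578484, 455448, 1060356]
r4 m[φ3→X8] = [27, 21, 24]
r4 m[φ3→X7] = [714972, 664596, 714720]
r4 m[φ4→X4] = [7, 4, 5]
r4 m[φ5→X8] = [4, 9, 3]
r4 m[φ6→X4] = [4, 1, 4]
r4 m[φ7→X7] = [1, 1, 2]
r4 m[X8→φ0] = [23328, 27216, 17136]
r4 m[X8→φ1] = [1285632, 1170288, 773568]
r4 m[X8→φ2] = [1928448, 1170288, 637056]
r4 m[X8→φ3] = [857088, 668736, 451248]
r4 m[X8→φ5] = [5785344, 1560384, 3609984]
r4 m[X4→φ0] = [28, 4, 20]
r4 m[X4→φ4] = [2475264, 694128, 3125376]
r4 m[X4→φ6] = [4331712, 2776512, 3906720]
r4 m[X6→φ2] = [1, 1, 1]
r4 m[X7→φ3] = [1, 1, 2]
r4 m[X7→φ7] = [714972, 664596, 714720]
r4 m[X3→φ0] = [1, 1, 1]
r4 m[X5→φ1] = [1, 1, 1]
r5 m[φ0→X8] = [992, 516, 632]
r5 m[φ0→X4] = [832320, 926496, 1050192]
r5 m[φ0→X3] = [14399424, 20903040, 12712320]
r5 m[φ1→X8] = [18, 12, 14]
r5 m[φ1→X5] = [15207840, 23495328, 9311616]
r5 m[φ2→X8] = [12, 12, 17]
r5 m[φ2→X6] = [12031632, 10656864, 25326288]
r5 m[φ3→X8] = [27, 21, 24]
r5 m[φ3→X7] = [12079920, 11365776, 12284544]
r5 m[φ4→X4] = [7, 4, 5]
r5 m[φ5→X8] = [4, 9, 3]
r5 m[φ6→X4] = [4, 1, 4]
r5 m[φ7→X7] = [1, 1, 2]
r5 m[X8→φ0] = [23328, 27216, 17136]
r5 m[X8→φ1] = [1285632, 1170288, 773568]
r5 m[X8→φ2] = [1928448, 1170288, 637056]
r5 m[X8→φ3] = [857088, 668736, 451248]
r5 m[X8→φ5] = [5785344, 1560384, 3609984]
r5 m[X4→φ0] = [28, 4, 20]
r5 m[X4→φ4] = [2475264, 694128, 3125376]
r5 m[X4→φ6] = [4331712, 2776512, 3906720]
r5 m[X6→φ2] = [1, 1, 1]
r5 m[X7→φ3] = [1, 1, 2]
r5 m[X7→φ7] = [714972, 664596, 714720]
r5 m[X3→φ0] = [1, 1, 1]
r5 m[X5→φ1] = [1, 1, 1]
r6 m[φ0→X8] = [992, 516, 632]
r6 m[φ0→X4] = [832320, 926496, 1050192]
r6 m[φ0→X3] = [14399424, 20903040, 12712320]
r6 m[φ1→X8] = [18, 12, 14]
r6 m[φ1→X5] = [15207840, 23495328, 9311616]
r6 m[φ2→X8] = [12, 12, 17]
r6 m[φ2→X6] = [12031632, 10656864, 25326288]
r6 m[φ3→X8] = [27, 21, 24]
r6 m[φ3→X7] = [12079920, 11365776, 12284544]
r6 m[φ4→X4] = [7, 4, 5]
r6 m[φ5→X8] = [4, 9, 3]
r6 m[φ6→X4] = [4, 1, 4]
r6 m[φ7→X7] = [1, 1, 2]
r6 m[X8→φ0] = [23328, 27216, 17136]
r6 m[X8→φ1] = [1285632, 1170288, 773568]
r6 m[X8→φ2] = [1928448, 1170288, 637056]
r6 m[X8→φ3] = [857088, 668736, 451248]
r6 m[X8→φ5] = [5785344, 1560384, 3609984]
r6 m[X4→φ0] = [28, 4, 20]
r6 m[X4→φ4] = [3329280, 926496, 4200768]
r6 m[X4→φ6] = [5826240, 3705984, 5250960]
r6 m[X6→φ2] = [1, 1, 1]
r6 m[X7→φ3] = [1, 1, 2]
r6 m[X7→φ7] = [12079920, 11365776, 12284544]
r6 m[X3→φ0] = [1, 1, 1]
r6 m[X5→φ1] = [1, 1, 1]
r7 m[φ0→X8] = [992, 516, 632]
r7 m[φ0→X4] = [832320, 926496, 1050192]
r7 m[φ0→X3] = [14399424, 20903040, 12712320]
r7 m[φ1→X8] = [18, 12, 14]
r7 m[φ1→X5] = [15207840, 23495328, 9311616]
r7 m[φ2→X8] = [12, 12, 17]
r7 m[φ2→X6] = [12031632, 10656864, 25326288]
r7 m[φ3→X8] = [27, 21, 24]
r7 m[φ3→X7] = [12079920, 11365776, 12284544]
r7 m[φ4→X4] = [7, 4, 5]
r7 m[φ5→X8] = [4, 9, 3]
r7 m[φ6→X4] = [4, 1, 4]
r7 m[φ7→X7] = [1, 1, 2]
r7 m[X8→φ0] = [23328, 27216, 17136]
r7 m[X8→φ1] = [1285632, 1170288, 773568]
r7 m[X8→φ2] = [1928448, 1170288, 637056]
r7 m[X8→φ3] = [857088, 668736, 451248]
r7 m[X8→φ5] = [5785344, 1560384, 3609984]
r7 m[X4→φ0] = [28, 4, 20]
r7 m[X4→φ4] = [3329280, 926496, 4200768]
r7 m[X4→φ6] = [5826240, 3705984, 5250960]
r7 m[X6→φ2] = [1, 1, 1]
r7 m[X7→φ3] = [1, 1, 2]
r7 m[X7→φ7] = [12079920, 11365776, 12284544]
r7 m[X3→φ0] = [1, 1, 1]
r7 m[X5→φ1] = [1, 1, 1]
fixed point reached at round 7
b[X4] = ⊗ incoming = [23304960, 3705984, 21003840]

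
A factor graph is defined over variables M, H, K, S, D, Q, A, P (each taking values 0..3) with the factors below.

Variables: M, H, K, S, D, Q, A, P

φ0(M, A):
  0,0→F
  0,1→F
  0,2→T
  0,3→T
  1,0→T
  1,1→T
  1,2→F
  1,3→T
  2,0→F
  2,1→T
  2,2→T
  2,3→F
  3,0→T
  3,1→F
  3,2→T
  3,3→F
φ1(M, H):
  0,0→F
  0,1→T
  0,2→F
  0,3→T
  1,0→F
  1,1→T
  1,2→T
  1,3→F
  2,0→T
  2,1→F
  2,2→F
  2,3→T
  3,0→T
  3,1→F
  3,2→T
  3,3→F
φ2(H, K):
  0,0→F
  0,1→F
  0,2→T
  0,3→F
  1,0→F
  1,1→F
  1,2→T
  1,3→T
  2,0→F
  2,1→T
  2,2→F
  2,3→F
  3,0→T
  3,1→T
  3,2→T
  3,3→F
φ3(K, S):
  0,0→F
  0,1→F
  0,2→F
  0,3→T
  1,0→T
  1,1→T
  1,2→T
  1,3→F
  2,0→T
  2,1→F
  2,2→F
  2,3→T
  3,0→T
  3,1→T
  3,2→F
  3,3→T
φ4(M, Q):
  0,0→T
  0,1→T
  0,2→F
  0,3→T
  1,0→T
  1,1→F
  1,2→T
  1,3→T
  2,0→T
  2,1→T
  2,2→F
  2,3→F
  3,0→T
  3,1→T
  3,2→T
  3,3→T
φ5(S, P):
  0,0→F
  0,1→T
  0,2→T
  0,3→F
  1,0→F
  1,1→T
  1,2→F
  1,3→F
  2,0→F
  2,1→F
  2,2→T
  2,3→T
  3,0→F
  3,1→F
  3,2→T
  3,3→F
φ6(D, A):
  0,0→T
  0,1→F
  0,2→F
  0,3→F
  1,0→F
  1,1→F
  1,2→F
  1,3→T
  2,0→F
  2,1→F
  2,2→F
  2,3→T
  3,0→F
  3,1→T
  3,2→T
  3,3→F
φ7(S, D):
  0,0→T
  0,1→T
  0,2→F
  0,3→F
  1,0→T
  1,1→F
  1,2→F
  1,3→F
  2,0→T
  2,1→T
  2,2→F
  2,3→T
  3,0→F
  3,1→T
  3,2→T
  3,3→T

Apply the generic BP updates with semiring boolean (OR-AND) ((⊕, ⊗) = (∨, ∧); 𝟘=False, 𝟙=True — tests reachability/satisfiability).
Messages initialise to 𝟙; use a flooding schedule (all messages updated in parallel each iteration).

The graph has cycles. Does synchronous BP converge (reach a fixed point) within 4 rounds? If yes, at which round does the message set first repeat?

CONVERGED at round 2

init: all messages = 𝟙 over 4 values
r1 m[φ0→M] = [T, T, T, T]
r1 m[φ0→A] = [T, T, T, T]
r1 m[φ1→M] = [T, T, T, T]
r1 m[φ1→H] = [T, T, T, T]
r1 m[φ2→H] = [T, T, T, T]
r1 m[φ2→K] = [T, T, T, T]
r1 m[φ3→K] = [T, T, T, T]
r1 m[φ3→S] = [T, T, T, T]
r1 m[φ4→M] = [T, T, T, T]
r1 m[φ4→Q] = [T, T, T, T]
r1 m[φ5→S] = [T, T, T, T]
r1 m[φ5→P] = [F, T, T, T]
r1 m[φ6→D] = [T, T, T, T]
r1 m[φ6→A] = [T, T, T, T]
r1 m[φ7→S] = [T, T, T, T]
r1 m[φ7→D] = [T, T, T, T]
r1 m[M→φ0] = [T, T, T, T]
r1 m[M→φ1] = [T, T, T, T]
r1 m[M→φ4] = [T, T, T, T]
r1 m[H→φ1] = [T, T, T, T]
r1 m[H→φ2] = [T, T, T, T]
r1 m[K→φ2] = [T, T, T, T]
r1 m[K→φ3] = [T, T, T, T]
r1 m[S→φ3] = [T, T, T, T]
r1 m[S→φ5] = [T, T, T, T]
r1 m[S→φ7] = [T, T, T, T]
r1 m[D→φ6] = [T, T, T, T]
r1 m[D→φ7] = [T, T, T, T]
r1 m[Q→φ4] = [T, T, T, T]
r1 m[A→φ0] = [T, T, T, T]
r1 m[A→φ6] = [T, T, T, T]
r1 m[P→φ5] = [T, T, T, T]
r2 m[φ0→M] = [T, T, T, T]
r2 m[φ0→A] = [T, T, T, T]
r2 m[φ1→M] = [T, T, T, T]
r2 m[φ1→H] = [T, T, T, T]
r2 m[φ2→H] = [T, T, T, T]
r2 m[φ2→K] = [T, T, T, T]
r2 m[φ3→K] = [T, T, T, T]
r2 m[φ3→S] = [T, T, T, T]
r2 m[φ4→M] = [T, T, T, T]
r2 m[φ4→Q] = [T, T, T, T]
r2 m[φ5→S] = [T, T, T, T]
r2 m[φ5→P] = [F, T, T, T]
r2 m[φ6→D] = [T, T, T, T]
r2 m[φ6→A] = [T, T, T, T]
r2 m[φ7→S] = [T, T, T, T]
r2 m[φ7→D] = [T, T, T, T]
r2 m[M→φ0] = [T, T, T, T]
r2 m[M→φ1] = [T, T, T, T]
r2 m[M→φ4] = [T, T, T, T]
r2 m[H→φ1] = [T, T, T, T]
r2 m[H→φ2] = [T, T, T, T]
r2 m[K→φ2] = [T, T, T, T]
r2 m[K→φ3] = [T, T, T, T]
r2 m[S→φ3] = [T, T, T, T]
r2 m[S→φ5] = [T, T, T, T]
r2 m[S→φ7] = [T, T, T, T]
r2 m[D→φ6] = [T, T, T, T]
r2 m[D→φ7] = [T, T, T, T]
r2 m[Q→φ4] = [T, T, T, T]
r2 m[A→φ0] = [T, T, T, T]
r2 m[A→φ6] = [T, T, T, T]
r2 m[P→φ5] = [T, T, T, T]
fixed point reached at round 2
messages reach a fixed point at round 2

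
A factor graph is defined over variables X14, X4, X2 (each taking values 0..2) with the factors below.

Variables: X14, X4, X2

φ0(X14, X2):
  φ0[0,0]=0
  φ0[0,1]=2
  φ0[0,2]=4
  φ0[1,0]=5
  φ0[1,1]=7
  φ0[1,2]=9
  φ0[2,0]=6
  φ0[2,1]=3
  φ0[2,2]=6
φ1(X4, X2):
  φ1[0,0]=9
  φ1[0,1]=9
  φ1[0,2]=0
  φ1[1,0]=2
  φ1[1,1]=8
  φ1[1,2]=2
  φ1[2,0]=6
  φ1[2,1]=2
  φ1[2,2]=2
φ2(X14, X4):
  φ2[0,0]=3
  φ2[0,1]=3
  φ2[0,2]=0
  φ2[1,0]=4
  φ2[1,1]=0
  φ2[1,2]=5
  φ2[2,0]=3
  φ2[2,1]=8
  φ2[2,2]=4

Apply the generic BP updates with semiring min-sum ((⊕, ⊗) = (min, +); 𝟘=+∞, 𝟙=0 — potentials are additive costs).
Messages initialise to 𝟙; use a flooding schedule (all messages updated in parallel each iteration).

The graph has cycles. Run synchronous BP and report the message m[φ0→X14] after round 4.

message @ round 4 = [2, 7, 5]

init: all messages = 𝟙 over 3 values
r1 m[φ0→X14] = [0, 5, 3]
r1 m[φ0→X2] = [0, 2, 4]
r1 m[φ1→X4] = [0, 2, 2]
r1 m[φ1→X2] = [2, 2, 0]
r1 m[φ2→X14] = [0, 0, 3]
r1 m[φ2→X4] = [3, 0, 0]
r1 m[X14→φ0] = [0, 0, 0]
r1 m[X14→φ2] = [0, 0, 0]
r1 m[X4→φ1] = [0, 0, 0]
r1 m[X4→φ2] = [0, 0, 0]
r1 m[X2→φ0] = [0, 0, 0]
r1 m[X2→φ1] = [0, 0, 0]
r2 m[φ0→X14] = [0, 5, 3]
r2 m[φ0→X2] = [0, 2, 4]
r2 m[φ1→X4] = [0, 2, 2]
r2 m[φ1→X2] = [2, 2, 0]
r2 m[φ2→X14] = [0, 0, 3]
r2 m[φ2→X4] = [3, 0, 0]
r2 m[X14→φ0] = [0, 0, 3]
r2 m[X14→φ2] = [0, 5, 3]
r2 m[X4→φ1] = [3, 0, 0]
r2 m[X4→φ2] = [0, 2, 2]
r2 m[X2→φ0] = [2, 2, 0]
r2 m[X2→φ1] = [0, 2, 4]
r3 m[φ0→X14] = [2, 7, 5]
r3 m[φ0→X2] = [0, 2, 4]
r3 m[φ1→X4] = [4, 2, 4]
r3 m[φ1→X2] = [2, 2, 2]
r3 m[φ2→X14] = [2, 2, 3]
r3 m[φ2→X4] = [3, 3, 0]
r3 m[X14→φ0] = [0, 0, 3]
r3 m[X14→φ2] = [0, 5, 3]
r3 m[X4→φ1] = [3, 0, 0]
r3 m[X4→φ2] = [0, 2, 2]
r3 m[X2→φ0] = [2, 2, 0]
r3 m[X2→φ1] = [0, 2, 4]
r4 m[φ0→X14] = [2, 7, 5]
r4 m[φ0→X2] = [0, 2, 4]
r4 m[φ1→X4] = [4, 2, 4]
r4 m[φ1→X2] = [2, 2, 2]
r4 m[φ2→X14] = [2, 2, 3]
r4 m[φ2→X4] = [3, 3, 0]
r4 m[X14→φ0] = [2, 2, 3]
r4 m[X14→φ2] = [2, 7, 5]
r4 m[X4→φ1] = [3, 3, 0]
r4 m[X4→φ2] = [4, 2, 4]
r4 m[X2→φ0] = [2, 2, 2]
r4 m[X2→φ1] = [0, 2, 4]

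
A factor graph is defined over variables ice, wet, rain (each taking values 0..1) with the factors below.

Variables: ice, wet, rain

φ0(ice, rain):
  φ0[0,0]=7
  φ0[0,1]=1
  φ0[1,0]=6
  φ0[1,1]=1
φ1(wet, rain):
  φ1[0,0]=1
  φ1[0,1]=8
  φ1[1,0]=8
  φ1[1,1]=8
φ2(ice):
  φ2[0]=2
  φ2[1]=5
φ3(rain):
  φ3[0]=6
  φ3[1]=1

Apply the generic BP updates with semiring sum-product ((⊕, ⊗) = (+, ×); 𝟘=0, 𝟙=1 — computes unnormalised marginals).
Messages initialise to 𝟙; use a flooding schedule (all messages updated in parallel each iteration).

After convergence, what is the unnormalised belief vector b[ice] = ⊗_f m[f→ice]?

init: all messages = 𝟙 over 2 values
r1 m[φ0→ice] = [8, 7]
r1 m[φ0→rain] = [13, 2]
r1 m[φ1→wet] = [9, 16]
r1 m[φ1→rain] = [9, 16]
r1 m[φ2→ice] = [2, 5]
r1 m[φ3→rain] = [6, 1]
r1 m[ice→φ0] = [1, 1]
r1 m[ice→φ2] = [1, 1]
r1 m[wet→φ1] = [1, 1]
r1 m[rain→φ0] = [1, 1]
r1 m[rain→φ1] = [1, 1]
r1 m[rain→φ3] = [1, 1]
r2 m[φ0→ice] = [8, 7]
r2 m[φ0→rain] = [13, 2]
r2 m[φ1→wet] = [9, 16]
r2 m[φ1→rain] = [9, 16]
r2 m[φ2→ice] = [2, 5]
r2 m[φ3→rain] = [6, 1]
r2 m[ice→φ0] = [2, 5]
r2 m[ice→φ2] = [8, 7]
r2 m[wet→φ1] = [1, 1]
r2 m[rain→φ0] = [54, 16]
r2 m[rain→φ1] = [78, 2]
r2 m[rain→φ3] = [117, 32]
r3 m[φ0→ice] = [394, 340]
r3 m[φ0→rain] = [44, 7]
r3 m[φ1→wet] = [94, 640]
r3 m[φ1→rain] = [9, 16]
r3 m[φ2→ice] = [2, 5]
r3 m[φ3→rain] = [6, 1]
r3 m[ice→φ0] = [2, 5]
r3 m[ice→φ2] = [8, 7]
r3 m[wet→φ1] = [1, 1]
r3 m[rain→φ0] = [54, 16]
r3 m[rain→φ1] = [78, 2]
r3 m[rain→φ3] = [117, 32]
r4 m[φ0→ice] = [394, 340]
r4 m[φ0→rain] = [44, 7]
r4 m[φ1→wet] = [94, 640]
r4 m[φ1→rain] = [9, 16]
r4 m[φ2→ice] = [2, 5]
r4 m[φ3→rain] = [6, 1]
r4 m[ice→φ0] = [2, 5]
r4 m[ice→φ2] = [394, 340]
r4 m[wet→φ1] = [1, 1]
r4 m[rain→φ0] = [54, 16]
r4 m[rain→φ1] = [264, 7]
r4 m[rain→φ3] = [396, 112]
r5 m[φ0→ice] = [394, 340]
r5 m[φ0→rain] = [44, 7]
r5 m[φ1→wet] = [320, 2168]
r5 m[φ1→rain] = [9, 16]
r5 m[φ2→ice] = [2, 5]
r5 m[φ3→rain] = [6, 1]
r5 m[ice→φ0] = [2, 5]
r5 m[ice→φ2] = [394, 340]
r5 m[wet→φ1] = [1, 1]
r5 m[rain→φ0] = [54, 16]
r5 m[rain→φ1] = [264, 7]
r5 m[rain→φ3] = [396, 112]
r6 m[φ0→ice] = [394, 340]
r6 m[φ0→rain] = [44, 7]
r6 m[φ1→wet] = [320, 2168]
r6 m[φ1→rain] = [9, 16]
r6 m[φ2→ice] = [2, 5]
r6 m[φ3→rain] = [6, 1]
r6 m[ice→φ0] = [2, 5]
r6 m[ice→φ2] = [394, 340]
r6 m[wet→φ1] = [1, 1]
r6 m[rain→φ0] = [54, 16]
r6 m[rain→φ1] = [264, 7]
r6 m[rain→φ3] = [396, 112]
fixed point reached at round 6
b[ice] = ⊗ incoming = [788, 1700]

b[ice] = [788, 1700]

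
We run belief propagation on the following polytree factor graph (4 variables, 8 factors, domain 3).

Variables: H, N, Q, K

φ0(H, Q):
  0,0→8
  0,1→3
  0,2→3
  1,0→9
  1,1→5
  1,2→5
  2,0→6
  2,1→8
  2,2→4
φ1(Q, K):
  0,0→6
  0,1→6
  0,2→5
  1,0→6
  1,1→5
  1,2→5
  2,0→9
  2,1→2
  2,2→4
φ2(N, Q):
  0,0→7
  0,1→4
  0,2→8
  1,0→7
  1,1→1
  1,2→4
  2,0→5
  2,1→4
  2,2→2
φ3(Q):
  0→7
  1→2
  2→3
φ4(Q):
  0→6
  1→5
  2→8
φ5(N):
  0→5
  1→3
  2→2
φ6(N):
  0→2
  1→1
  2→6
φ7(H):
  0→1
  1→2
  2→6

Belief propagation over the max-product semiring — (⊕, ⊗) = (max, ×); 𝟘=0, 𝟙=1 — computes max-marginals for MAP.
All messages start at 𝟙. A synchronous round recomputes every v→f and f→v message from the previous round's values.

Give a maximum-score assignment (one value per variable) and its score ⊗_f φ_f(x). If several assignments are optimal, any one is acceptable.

assignment: (H=2, N=0, Q=0, K=0); score = 635040

init: all messages = 𝟙 over 3 values
r1 m[φ0→H] = [8, 9, 8]
r1 m[φ0→Q] = [9, 8, 5]
r1 m[φ1→Q] = [6, 6, 9]
r1 m[φ1→K] = [9, 6, 5]
r1 m[φ2→N] = [8, 7, 5]
r1 m[φ2→Q] = [7, 4, 8]
r1 m[φ3→Q] = [7, 2, 3]
r1 m[φ4→Q] = [6, 5, 8]
r1 m[φ5→N] = [5, 3, 2]
r1 m[φ6→N] = [2, 1, 6]
r1 m[φ7→H] = [1, 2, 6]
r1 m[H→φ0] = [1, 1, 1]
r1 m[H→φ7] = [1, 1, 1]
r1 m[N→φ2] = [1, 1, 1]
r1 m[N→φ5] = [1, 1, 1]
r1 m[N→φ6] = [1, 1, 1]
r1 m[Q→φ0] = [1, 1, 1]
r1 m[Q→φ1] = [1, 1, 1]
r1 m[Q→φ2] = [1, 1, 1]
r1 m[Q→φ3] = [1, 1, 1]
r1 m[Q→φ4] = [1, 1, 1]
r1 m[K→φ1] = [1, 1, 1]
r2 m[φ0→H] = [8, 9, 8]
r2 m[φ0→Q] = [9, 8, 5]
r2 m[φ1→Q] = [6, 6, 9]
r2 m[φ1→K] = [9, 6, 5]
r2 m[φ2→N] = [8, 7, 5]
r2 m[φ2→Q] = [7, 4, 8]
r2 m[φ3→Q] = [7, 2, 3]
r2 m[φ4→Q] = [6, 5, 8]
r2 m[φ5→N] = [5, 3, 2]
r2 m[φ6→N] = [2, 1, 6]
r2 m[φ7→H] = [1, 2, 6]
r2 m[H→φ0] = [1, 2, 6]
r2 m[H→φ7] = [8, 9, 8]
r2 m[N→φ2] = [10, 3, 12]
r2 m[N→φ5] = [16, 7, 30]
r2 m[N→φ6] = [40, 21, 10]
r2 m[Q→φ0] = [1764, 240, 1728]
r2 m[Q→φ1] = [2646, 320, 960]
r2 m[Q→φ2] = [2268, 480, 1080]
r2 m[Q→φ3] = [2268, 960, 2880]
r2 m[Q→φ4] = [2646, 384, 1080]
r2 m[K→φ1] = [1, 1, 1]
r3 m[φ0→H] = [14112, 15876, 10584]
r3 m[φ0→Q] = [36, 48, 24]
r3 m[φ1→Q] = [6, 6, 9]
r3 m[φ1→K] = [15876, 15876, 13230]
r3 m[φ2→N] = [15876, 15876, 11340]
r3 m[φ2→Q] = [70, 48, 80]
r3 m[φ3→Q] = [7, 2, 3]
r3 m[φ4→Q] = [6, 5, 8]
r3 m[φ5→N] = [5, 3, 2]
r3 m[φ6→N] = [2, 1, 6]
r3 m[φ7→H] = [1, 2, 6]
r3 m[H→φ0] = [1, 2, 6]
r3 m[H→φ7] = [8, 9, 8]
r3 m[N→φ2] = [10, 3, 12]
r3 m[N→φ5] = [16, 7, 30]
r3 m[N→φ6] = [40, 21, 10]
r3 m[Q→φ0] = [1764, 240, 1728]
r3 m[Q→φ1] = [2646, 320, 960]
r3 m[Q→φ2] = [2268, 480, 1080]
r3 m[Q→φ3] = [2268, 960, 2880]
r3 m[Q→φ4] = [2646, 384, 1080]
r3 m[K→φ1] = [1, 1, 1]
r4 m[φ0→H] = [14112, 15876, 10584]
r4 m[φ0→Q] = [36, 48, 24]
r4 m[φ1→Q] = [6, 6, 9]
r4 m[φ1→K] = [15876, 15876, 13230]
r4 m[φ2→N] = [15876, 15876, 11340]
r4 m[φ2→Q] = [70, 48, 80]
r4 m[φ3→Q] = [7, 2, 3]
r4 m[φ4→Q] = [6, 5, 8]
r4 m[φ5→N] = [5, 3, 2]
r4 m[φ6→N] = [2, 1, 6]
r4 m[φ7→H] = [1, 2, 6]
r4 m[H→φ0] = [1, 2, 6]
r4 m[H→φ7] = [14112, 15876, 10584]
r4 m[N→φ2] = [10, 3, 12]
r4 m[N→φ5] = [31752, 15876, 68040]
r4 m[N→φ6] = [79380, 47628, 22680]
r4 m[Q→φ0] = [17640, 2880, 17280]
r4 m[Q→φ1] = [105840, 23040, 46080]
r4 m[Q→φ2] = [9072, 2880, 5184]
r4 m[Q→φ3] = [90720, 69120, 138240]
r4 m[Q→φ4] = [105840, 27648, 51840]
r4 m[K→φ1] = [1, 1, 1]
r5 m[φ0→H] = [141120, 158760, 105840]
r5 m[φ0→Q] = [36, 48, 24]
r5 m[φ1→Q] = [6, 6, 9]
r5 m[φ1→K] = [635040, 635040, 529200]
r5 m[φ2→N] = [63504, 63504, 45360]
r5 m[φ2→Q] = [70, 48, 80]
r5 m[φ3→Q] = [7, 2, 3]
r5 m[φ4→Q] = [6, 5, 8]
r5 m[φ5→N] = [5, 3, 2]
r5 m[φ6→N] = [2, 1, 6]
r5 m[φ7→H] = [1, 2, 6]
r5 m[H→φ0] = [1, 2, 6]
r5 m[H→φ7] = [14112, 15876, 10584]
r5 m[N→φ2] = [10, 3, 12]
r5 m[N→φ5] = [31752, 15876, 68040]
r5 m[N→φ6] = [79380, 47628, 22680]
r5 m[Q→φ0] = [17640, 2880, 17280]
r5 m[Q→φ1] = [105840, 23040, 46080]
r5 m[Q→φ2] = [9072, 2880, 5184]
r5 m[Q→φ3] = [90720, 69120, 138240]
r5 m[Q→φ4] = [105840, 27648, 51840]
r5 m[K→φ1] = [1, 1, 1]
r6 m[φ0→H] = [141120, 158760, 105840]
r6 m[φ0→Q] = [36, 48, 24]
r6 m[φ1→Q] = [6, 6, 9]
r6 m[φ1→K] = [635040, 635040, 529200]
r6 m[φ2→N] = [63504, 63504, 45360]
r6 m[φ2→Q] = [70, 48, 80]
r6 m[φ3→Q] = [7, 2, 3]
r6 m[φ4→Q] = [6, 5, 8]
r6 m[φ5→N] = [5, 3, 2]
r6 m[φ6→N] = [2, 1, 6]
r6 m[φ7→H] = [1, 2, 6]
r6 m[H→φ0] = [1, 2, 6]
r6 m[H→φ7] = [141120, 158760, 105840]
r6 m[N→φ2] = [10, 3, 12]
r6 m[N→φ5] = [127008, 63504, 272160]
r6 m[N→φ6] = [317520, 190512, 90720]
r6 m[Q→φ0] = [17640, 2880, 17280]
r6 m[Q→φ1] = [105840, 23040, 46080]
r6 m[Q→φ2] = [9072, 2880, 5184]
r6 m[Q→φ3] = [90720, 69120, 138240]
r6 m[Q→φ4] = [105840, 27648, 51840]
r6 m[K→φ1] = [1, 1, 1]
r7 m[φ0→H] = [141120, 158760, 105840]
r7 m[φ0→Q] = [36, 48, 24]
r7 m[φ1→Q] = [6, 6, 9]
r7 m[φ1→K] = [635040, 635040, 529200]
r7 m[φ2→N] = [63504, 63504, 45360]
r7 m[φ2→Q] = [70, 48, 80]
r7 m[φ3→Q] = [7, 2, 3]
r7 m[φ4→Q] = [6, 5, 8]
r7 m[φ5→N] = [5, 3, 2]
r7 m[φ6→N] = [2, 1, 6]
r7 m[φ7→H] = [1, 2, 6]
r7 m[H→φ0] = [1, 2, 6]
r7 m[H→φ7] = [141120, 158760, 105840]
r7 m[N→φ2] = [10, 3, 12]
r7 m[N→φ5] = [127008, 63504, 272160]
r7 m[N→φ6] = [317520, 190512, 90720]
r7 m[Q→φ0] = [17640, 2880, 17280]
r7 m[Q→φ1] = [105840, 23040, 46080]
r7 m[Q→φ2] = [9072, 2880, 5184]
r7 m[Q→φ3] = [90720, 69120, 138240]
r7 m[Q→φ4] = [105840, 27648, 51840]
r7 m[K→φ1] = [1, 1, 1]
fixed point reached at round 7
traceback from H: (H=2, N=0, Q=0, K=0), score=635040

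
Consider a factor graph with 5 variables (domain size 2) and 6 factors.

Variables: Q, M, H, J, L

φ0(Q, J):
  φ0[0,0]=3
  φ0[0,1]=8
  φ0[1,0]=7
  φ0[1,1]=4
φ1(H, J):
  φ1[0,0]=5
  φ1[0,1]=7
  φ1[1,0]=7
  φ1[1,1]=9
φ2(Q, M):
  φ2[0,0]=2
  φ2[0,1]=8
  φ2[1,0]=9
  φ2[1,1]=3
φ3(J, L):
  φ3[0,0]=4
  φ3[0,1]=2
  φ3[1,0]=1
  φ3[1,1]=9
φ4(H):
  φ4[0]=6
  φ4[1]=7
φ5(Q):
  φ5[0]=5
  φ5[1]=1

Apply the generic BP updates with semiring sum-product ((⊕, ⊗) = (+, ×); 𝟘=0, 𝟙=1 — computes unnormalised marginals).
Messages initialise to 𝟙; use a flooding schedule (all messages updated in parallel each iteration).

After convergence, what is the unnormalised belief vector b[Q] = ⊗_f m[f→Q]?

init: all messages = 𝟙 over 2 values
r1 m[φ0→Q] = [11, 11]
r1 m[φ0→J] = [10, 12]
r1 m[φ1→H] = [12, 16]
r1 m[φ1→J] = [12, 16]
r1 m[φ2→Q] = [10, 12]
r1 m[φ2→M] = [11, 11]
r1 m[φ3→J] = [6, 10]
r1 m[φ3→L] = [5, 11]
r1 m[φ4→H] = [6, 7]
r1 m[φ5→Q] = [5, 1]
r1 m[Q→φ0] = [1, 1]
r1 m[Q→φ2] = [1, 1]
r1 m[Q→φ5] = [1, 1]
r1 m[M→φ2] = [1, 1]
r1 m[H→φ1] = [1, 1]
r1 m[H→φ4] = [1, 1]
r1 m[J→φ0] = [1, 1]
r1 m[J→φ1] = [1, 1]
r1 m[J→φ3] = [1, 1]
r1 m[L→φ3] = [1, 1]
r2 m[φ0→Q] = [11, 11]
r2 m[φ0→J] = [10, 12]
r2 m[φ1→H] = [12, 16]
r2 m[φ1→J] = [12, 16]
r2 m[φ2→Q] = [10, 12]
r2 m[φ2→M] = [11, 11]
r2 m[φ3→J] = [6, 10]
r2 m[φ3→L] = [5, 11]
r2 m[φ4→H] = [6, 7]
r2 m[φ5→Q] = [5, 1]
r2 m[Q→φ0] = [50, 12]
r2 m[Q→φ2] = [55, 11]
r2 m[Q→φ5] = [110, 132]
r2 m[M→φ2] = [1, 1]
r2 m[H→φ1] = [6, 7]
r2 m[H→φ4] = [12, 16]
r2 m[J→φ0] = [72, 160]
r2 m[J→φ1] = [60, 120]
r2 m[J→φ3] = [120, 192]
r2 m[L→φ3] = [1, 1]
r3 m[φ0→Q] = [1496, 1144]
r3 m[φ0→J] = [234, 448]
r3 m[φ1→H] = [1140, 1500]
r3 m[φ1→J] = [79, 105]
r3 m[φ2→Q] = [10, 12]
r3 m[φ2→M] = [209, 473]
r3 m[φ3→J] = [6, 10]
r3 m[φ3→L] = [672, 1968]
r3 m[φ4→H] = [6, 7]
r3 m[φ5→Q] = [5, 1]
r3 m[Q→φ0] = [50, 12]
r3 m[Q→φ2] = [55, 11]
r3 m[Q→φ5] = [110, 132]
r3 m[M→φ2] = [1, 1]
r3 m[H→φ1] = [6, 7]
r3 m[H→φ4] = [12, 16]
r3 m[J→φ0] = [72, 160]
r3 m[J→φ1] = [60, 120]
r3 m[J→φ3] = [120, 192]
r3 m[L→φ3] = [1, 1]
r4 m[φ0→Q] = [1496, 1144]
r4 m[φ0→J] = [234, 448]
r4 m[φ1→H] = [1140, 1500]
r4 m[φ1→J] = [79, 105]
r4 m[φ2→Q] = [10, 12]
r4 m[φ2→M] = [209, 473]
r4 m[φ3→J] = [6, 10]
r4 m[φ3→L] = [672, 1968]
r4 m[φ4→H] = [6, 7]
r4 m[φ5→Q] = [5, 1]
r4 m[Q→φ0] = [50, 12]
r4 m[Q→φ2] = [7480, 1144]
r4 m[Q→φ5] = [14960, 13728]
r4 m[M→φ2] = [1, 1]
r4 m[H→φ1] = [6, 7]
r4 m[H→φ4] = [1140, 1500]
r4 m[J→φ0] = [474, 1050]
r4 m[J→φ1] = [1404, 4480]
r4 m[J→φ3] = [18486, 47040]
r4 m[L→φ3] = [1, 1]
r5 m[φ0→Q] = [9822, 7518]
r5 m[φ0→J] = [234, 448]
r5 m[φ1→H] = [38380, 50148]
r5 m[φ1→J] = [79, 105]
r5 m[φ2→Q] = [10, 12]
r5 m[φ2→M] = [25256, 63272]
r5 m[φ3→J] = [6, 10]
r5 m[φ3→L] = [120984, 460332]
r5 m[φ4→H] = [6, 7]
r5 m[φ5→Q] = [5, 1]
r5 m[Q→φ0] = [50, 12]
r5 m[Q→φ2] = [7480, 1144]
r5 m[Q→φ5] = [14960, 13728]
r5 m[M→φ2] = [1, 1]
r5 m[H→φ1] = [6, 7]
r5 m[H→φ4] = [1140, 1500]
r5 m[J→φ0] = [474, 1050]
r5 m[J→φ1] = [1404, 4480]
r5 m[J→φ3] = [18486, 47040]
r5 m[L→φ3] = [1, 1]
r6 m[φ0→Q] = [9822, 7518]
r6 m[φ0→J] = [234, 448]
r6 m[φ1→H] = [38380, 50148]
r6 m[φ1→J] = [79, 105]
r6 m[φ2→Q] = [10, 12]
r6 m[φ2→M] = [25256, 63272]
r6 m[φ3→J] = [6, 10]
r6 m[φ3→L] = [120984, 460332]
r6 m[φ4→H] = [6, 7]
r6 m[φ5→Q] = [5, 1]
r6 m[Q→φ0] = [50, 12]
r6 m[Q→φ2] = [49110, 7518]
r6 m[Q→φ5] = [98220, 90216]
r6 m[M→φ2] = [1, 1]
r6 m[H→φ1] = [6, 7]
r6 m[H→φ4] = [38380, 50148]
r6 m[J→φ0] = [474, 1050]
r6 m[J→φ1] = [1404, 4480]
r6 m[J→φ3] = [18486, 47040]
r6 m[L→φ3] = [1, 1]
r7 m[φ0→Q] = [9822, 7518]
r7 m[φ0→J] = [234, 448]
r7 m[φ1→H] = [38380, 50148]
r7 m[φ1→J] = [79, 105]
r7 m[φ2→Q] = [10, 12]
r7 m[φ2→M] = [165882, 415434]
r7 m[φ3→J] = [6, 10]
r7 m[φ3→L] = [120984, 460332]
r7 m[φ4→H] = [6, 7]
r7 m[φ5→Q] = [5, 1]
r7 m[Q→φ0] = [50, 12]
r7 m[Q→φ2] = [49110, 7518]
r7 m[Q→φ5] = [98220, 90216]
r7 m[M→φ2] = [1, 1]
r7 m[H→φ1] = [6, 7]
r7 m[H→φ4] = [38380, 50148]
r7 m[J→φ0] = [474, 1050]
r7 m[J→φ1] = [1404, 4480]
r7 m[J→φ3] = [18486, 47040]
r7 m[L→φ3] = [1, 1]
r8 m[φ0→Q] = [9822, 7518]
r8 m[φ0→J] = [234, 448]
r8 m[φ1→H] = [38380, 50148]
r8 m[φ1→J] = [79, 105]
r8 m[φ2→Q] = [10, 12]
r8 m[φ2→M] = [165882, 415434]
r8 m[φ3→J] = [6, 10]
r8 m[φ3→L] = [120984, 460332]
r8 m[φ4→H] = [6, 7]
r8 m[φ5→Q] = [5, 1]
r8 m[Q→φ0] = [50, 12]
r8 m[Q→φ2] = [49110, 7518]
r8 m[Q→φ5] = [98220, 90216]
r8 m[M→φ2] = [1, 1]
r8 m[H→φ1] = [6, 7]
r8 m[H→φ4] = [38380, 50148]
r8 m[J→φ0] = [474, 1050]
r8 m[J→φ1] = [1404, 4480]
r8 m[J→φ3] = [18486, 47040]
r8 m[L→φ3] = [1, 1]
fixed point reached at round 8
b[Q] = ⊗ incoming = [491100, 90216]

b[Q] = [491100, 90216]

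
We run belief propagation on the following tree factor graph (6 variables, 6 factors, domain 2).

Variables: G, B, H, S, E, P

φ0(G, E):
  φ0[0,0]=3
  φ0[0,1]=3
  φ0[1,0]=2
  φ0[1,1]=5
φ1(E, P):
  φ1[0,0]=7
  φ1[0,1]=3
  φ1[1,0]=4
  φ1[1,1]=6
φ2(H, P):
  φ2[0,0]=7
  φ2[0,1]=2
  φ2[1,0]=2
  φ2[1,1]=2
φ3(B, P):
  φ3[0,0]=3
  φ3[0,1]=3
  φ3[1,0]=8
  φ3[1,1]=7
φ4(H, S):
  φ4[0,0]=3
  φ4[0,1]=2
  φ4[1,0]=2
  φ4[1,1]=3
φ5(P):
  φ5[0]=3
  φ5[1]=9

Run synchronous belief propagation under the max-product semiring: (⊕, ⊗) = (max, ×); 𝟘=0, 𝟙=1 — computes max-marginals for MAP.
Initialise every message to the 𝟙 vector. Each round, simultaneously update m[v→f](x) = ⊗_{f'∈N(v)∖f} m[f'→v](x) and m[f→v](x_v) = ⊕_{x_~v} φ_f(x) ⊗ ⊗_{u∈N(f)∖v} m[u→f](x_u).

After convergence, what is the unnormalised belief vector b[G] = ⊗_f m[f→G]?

init: all messages = 𝟙 over 2 values
r1 m[φ0→G] = [3, 5]
r1 m[φ0→E] = [3, 5]
r1 m[φ1→E] = [7, 6]
r1 m[φ1→P] = [7, 6]
r1 m[φ2→H] = [7, 2]
r1 m[φ2→P] = [7, 2]
r1 m[φ3→B] = [3, 8]
r1 m[φ3→P] = [8, 7]
r1 m[φ4→H] = [3, 3]
r1 m[φ4→S] = [3, 3]
r1 m[φ5→P] = [3, 9]
r1 m[G→φ0] = [1, 1]
r1 m[B→φ3] = [1, 1]
r1 m[H→φ2] = [1, 1]
r1 m[H→φ4] = [1, 1]
r1 m[S→φ4] = [1, 1]
r1 m[E→φ0] = [1, 1]
r1 m[E→φ1] = [1, 1]
r1 m[P→φ1] = [1, 1]
r1 m[P→φ2] = [1, 1]
r1 m[P→φ3] = [1, 1]
r1 m[P→φ5] = [1, 1]
r2 m[φ0→G] = [3, 5]
r2 m[φ0→E] = [3, 5]
r2 m[φ1→E] = [7, 6]
r2 m[φ1→P] = [7, 6]
r2 m[φ2→H] = [7, 2]
r2 m[φ2→P] = [7, 2]
r2 m[φ3→B] = [3, 8]
r2 m[φ3→P] = [8, 7]
r2 m[φ4→H] = [3, 3]
r2 m[φ4→S] = [3, 3]
r2 m[φ5→P] = [3, 9]
r2 m[G→φ0] = [1, 1]
r2 m[B→φ3] = [1, 1]
r2 m[H→φ2] = [3, 3]
r2 m[H→φ4] = [7, 2]
r2 m[S→φ4] = [1, 1]
r2 m[E→φ0] = [7, 6]
r2 m[E→φ1] = [3, 5]
r2 m[P→φ1] = [168, 126]
r2 m[P→φ2] = [168, 378]
r2 m[P→φ3] = [147, 108]
r2 m[P→φ5] = [392, 84]
r3 m[φ0→G] = [21, 30]
r3 m[φ0→E] = [3, 5]
r3 m[φ1→E] = [1176, 756]
r3 m[φ1→P] = [21, 30]
r3 m[φ2→H] = [1176, 756]
r3 m[φ2→P] = [21, 6]
r3 m[φ3→B] = [441, 1176]
r3 m[φ3→P] = [8, 7]
r3 m[φ4→H] = [3, 3]
r3 m[φ4→S] = [21, 14]
r3 m[φ5→P] = [3, 9]
r3 m[G→φ0] = [1, 1]
r3 m[B→φ3] = [1, 1]
r3 m[H→φ2] = [3, 3]
r3 m[H→φ4] = [7, 2]
r3 m[S→φ4] = [1, 1]
r3 m[E→φ0] = [7, 6]
r3 m[E→φ1] = [3, 5]
r3 m[P→φ1] = [168, 126]
r3 m[P→φ2] = [168, 378]
r3 m[P→φ3] = [147, 108]
r3 m[P→φ5] = [392, 84]
r4 m[φ0→G] = [21, 30]
r4 m[φ0→E] = [3, 5]
r4 m[φ1→E] = [1176, 756]
r4 m[φ1→P] = [21, 30]
r4 m[φ2→H] = [1176, 756]
r4 m[φ2→P] = [21, 6]
r4 m[φ3→B] = [441, 1176]
r4 m[φ3→P] = [8, 7]
r4 m[φ4→H] = [3, 3]
r4 m[φ4→S] = [21, 14]
r4 m[φ5→P] = [3, 9]
r4 m[G→φ0] = [1, 1]
r4 m[B→φ3] = [1, 1]
r4 m[H→φ2] = [3, 3]
r4 m[H→φ4] = [1176, 756]
r4 m[S→φ4] = [1, 1]
r4 m[E→φ0] = [1176, 756]
r4 m[E→φ1] = [3, 5]
r4 m[P→φ1] = [504, 378]
r4 m[P→φ2] = [504, 1890]
r4 m[P→φ3] = [1323, 1620]
r4 m[P→φ5] = [3528, 1260]
r5 m[φ0→G] = [3528, 3780]
r5 m[φ0→E] = [3, 5]
r5 m[φ1→E] = [3528, 2268]
r5 m[φ1→P] = [21, 30]
r5 m[φ2→H] = [3780, 3780]
r5 m[φ2→P] = [21, 6]
r5 m[φ3→B] = [4860, 11340]
r5 m[φ3→P] = [8, 7]
r5 m[φ4→H] = [3, 3]
r5 m[φ4→S] = [3528, 2352]
r5 m[φ5→P] = [3, 9]
r5 m[G→φ0] = [1, 1]
r5 m[B→φ3] = [1, 1]
r5 m[H→φ2] = [3, 3]
r5 m[H→φ4] = [1176, 756]
r5 m[S→φ4] = [1, 1]
r5 m[E→φ0] = [1176, 756]
r5 m[E→φ1] = [3, 5]
r5 m[P→φ1] = [504, 378]
r5 m[P→φ2] = [504, 1890]
r5 m[P→φ3] = [1323, 1620]
r5 m[P→φ5] = [3528, 1260]
r6 m[φ0→G] = [3528, 3780]
r6 m[φ0→E] = [3, 5]
r6 m[φ1→E] = [3528, 2268]
r6 m[φ1→P] = [21, 30]
r6 m[φ2→H] = [3780, 3780]
r6 m[φ2→P] = [21, 6]
r6 m[φ3→B] = [4860, 11340]
r6 m[φ3→P] = [8, 7]
r6 m[φ4→H] = [3, 3]
r6 m[φ4→S] = [3528, 2352]
r6 m[φ5→P] = [3, 9]
r6 m[G→φ0] = [1, 1]
r6 m[B→φ3] = [1, 1]
r6 m[H→φ2] = [3, 3]
r6 m[H→φ4] = [3780, 3780]
r6 m[S→φ4] = [1, 1]
r6 m[E→φ0] = [3528, 2268]
r6 m[E→φ1] = [3, 5]
r6 m[P→φ1] = [504, 378]
r6 m[P→φ2] = [504, 1890]
r6 m[P→φ3] = [1323, 1620]
r6 m[P→φ5] = [3528, 1260]
r7 m[φ0→G] = [10584, 11340]
r7 m[φ0→E] = [3, 5]
r7 m[φ1→E] = [3528, 2268]
r7 m[φ1→P] = [21, 30]
r7 m[φ2→H] = [3780, 3780]
r7 m[φ2→P] = [21, 6]
r7 m[φ3→B] = [4860, 11340]
r7 m[φ3→P] = [8, 7]
r7 m[φ4→H] = [3, 3]
r7 m[φ4→S] = [11340, 11340]
r7 m[φ5→P] = [3, 9]
r7 m[G→φ0] = [1, 1]
r7 m[B→φ3] = [1, 1]
r7 m[H→φ2] = [3, 3]
r7 m[H→φ4] = [3780, 3780]
r7 m[S→φ4] = [1, 1]
r7 m[E→φ0] = [3528, 2268]
r7 m[E→φ1] = [3, 5]
r7 m[P→φ1] = [504, 378]
r7 m[P→φ2] = [504, 1890]
r7 m[P→φ3] = [1323, 1620]
r7 m[P→φ5] = [3528, 1260]
r8 m[φ0→G] = [10584, 11340]
r8 m[φ0→E] = [3, 5]
r8 m[φ1→E] = [3528, 2268]
r8 m[φ1→P] = [21, 30]
r8 m[φ2→H] = [3780, 3780]
r8 m[φ2→P] = [21, 6]
r8 m[φ3→B] = [4860, 11340]
r8 m[φ3→P] = [8, 7]
r8 m[φ4→H] = [3, 3]
r8 m[φ4→S] = [11340, 11340]
r8 m[φ5→P] = [3, 9]
r8 m[G→φ0] = [1, 1]
r8 m[B→φ3] = [1, 1]
r8 m[H→φ2] = [3, 3]
r8 m[H→φ4] = [3780, 3780]
r8 m[S→φ4] = [1, 1]
r8 m[E→φ0] = [3528, 2268]
r8 m[E→φ1] = [3, 5]
r8 m[P→φ1] = [504, 378]
r8 m[P→φ2] = [504, 1890]
r8 m[P→φ3] = [1323, 1620]
r8 m[P→φ5] = [3528, 1260]
fixed point reached at round 8
b[G] = ⊗ incoming = [10584, 11340]

b[G] = [10584, 11340]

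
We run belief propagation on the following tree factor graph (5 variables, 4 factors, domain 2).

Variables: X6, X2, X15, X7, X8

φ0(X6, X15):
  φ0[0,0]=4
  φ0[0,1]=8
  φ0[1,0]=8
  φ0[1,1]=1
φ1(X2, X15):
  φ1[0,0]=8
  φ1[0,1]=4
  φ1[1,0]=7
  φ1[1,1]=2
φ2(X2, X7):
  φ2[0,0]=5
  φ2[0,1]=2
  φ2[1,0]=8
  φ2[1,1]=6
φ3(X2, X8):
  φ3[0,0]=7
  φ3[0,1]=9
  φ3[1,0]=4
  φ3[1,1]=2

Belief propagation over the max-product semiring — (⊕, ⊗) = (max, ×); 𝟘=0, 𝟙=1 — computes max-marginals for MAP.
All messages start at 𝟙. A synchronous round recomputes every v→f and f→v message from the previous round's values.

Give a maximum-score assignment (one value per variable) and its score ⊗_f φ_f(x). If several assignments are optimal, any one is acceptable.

assignment: (X6=1, X2=0, X15=0, X7=0, X8=1); score = 2880

init: all messages = 𝟙 over 2 values
r1 m[φ0→X6] = [8, 8]
r1 m[φ0→X15] = [8, 8]
r1 m[φ1→X2] = [8, 7]
r1 m[φ1→X15] = [8, 4]
r1 m[φ2→X2] = [5, 8]
r1 m[φ2→X7] = [8, 6]
r1 m[φ3→X2] = [9, 4]
r1 m[φ3→X8] = [7, 9]
r1 m[X6→φ0] = [1, 1]
r1 m[X2→φ1] = [1, 1]
r1 m[X2→φ2] = [1, 1]
r1 m[X2→φ3] = [1, 1]
r1 m[X15→φ0] = [1, 1]
r1 m[X15→φ1] = [1, 1]
r1 m[X7→φ2] = [1, 1]
r1 m[X8→φ3] = [1, 1]
r2 m[φ0→X6] = [8, 8]
r2 m[φ0→X15] = [8, 8]
r2 m[φ1→X2] = [8, 7]
r2 m[φ1→X15] = [8, 4]
r2 m[φ2→X2] = [5, 8]
r2 m[φ2→X7] = [8, 6]
r2 m[φ3→X2] = [9, 4]
r2 m[φ3→X8] = [7, 9]
r2 m[X6→φ0] = [1, 1]
r2 m[X2→φ1] = [45, 32]
r2 m[X2→φ2] = [72, 28]
r2 m[X2→φ3] = [40, 56]
r2 m[X15→φ0] = [8, 4]
r2 m[X15→φ1] = [8, 8]
r2 m[X7→φ2] = [1, 1]
r2 m[X8→φ3] = [1, 1]
r3 m[φ0→X6] = [32, 64]
r3 m[φ0→X15] = [8, 8]
r3 m[φ1→X2] = [64, 56]
r3 m[φ1→X15] = [360, 180]
r3 m[φ2→X2] = [5, 8]
r3 m[φ2→X7] = [360, 168]
r3 m[φ3→X2] = [9, 4]
r3 m[φ3→X8] = [280, 360]
r3 m[X6→φ0] = [1, 1]
r3 m[X2→φ1] = [45, 32]
r3 m[X2→φ2] = [72, 28]
r3 m[X2→φ3] = [40, 56]
r3 m[X15→φ0] = [8, 4]
r3 m[X15→φ1] = [8, 8]
r3 m[X7→φ2] = [1, 1]
r3 m[X8→φ3] = [1, 1]
r4 m[φ0→X6] = [32, 64]
r4 m[φ0→X15] = [8, 8]
r4 m[φ1→X2] = [64, 56]
r4 m[φ1→X15] = [360, 180]
r4 m[φ2→X2] = [5, 8]
r4 m[φ2→X7] = [360, 168]
r4 m[φ3→X2] = [9, 4]
r4 m[φ3→X8] = [280, 360]
r4 m[X6→φ0] = [1, 1]
r4 m[X2→φ1] = [45, 32]
r4 m[X2→φ2] = [576, 224]
r4 m[X2→φ3] = [320, 448]
r4 m[X15→φ0] = [360, 180]
r4 m[X15→φ1] = [8, 8]
r4 m[X7→φ2] = [1, 1]
r4 m[X8→φ3] = [1, 1]
r5 m[φ0→X6] = [1440, 2880]
r5 m[φ0→X15] = [8, 8]
r5 m[φ1→X2] = [64, 56]
r5 m[φ1→X15] = [360, 180]
r5 m[φ2→X2] = [5, 8]
r5 m[φ2→X7] = [2880, 1344]
r5 m[φ3→X2] = [9, 4]
r5 m[φ3→X8] = [2240, 2880]
r5 m[X6→φ0] = [1, 1]
r5 m[X2→φ1] = [45, 32]
r5 m[X2→φ2] = [576, 224]
r5 m[X2→φ3] = [320, 448]
r5 m[X15→φ0] = [360, 180]
r5 m[X15→φ1] = [8, 8]
r5 m[X7→φ2] = [1, 1]
r5 m[X8→φ3] = [1, 1]
r6 m[φ0→X6] = [1440, 2880]
r6 m[φ0→X15] = [8, 8]
r6 m[φ1→X2] = [64, 56]
r6 m[φ1→X15] = [360, 180]
r6 m[φ2→X2] = [5, 8]
r6 m[φ2→X7] = [2880, 1344]
r6 m[φ3→X2] = [9, 4]
r6 m[φ3→X8] = [2240, 2880]
r6 m[X6→φ0] = [1, 1]
r6 m[X2→φ1] = [45, 32]
r6 m[X2→φ2] = [576, 224]
r6 m[X2→φ3] = [320, 448]
r6 m[X15→φ0] = [360, 180]
r6 m[X15→φ1] = [8, 8]
r6 m[X7→φ2] = [1, 1]
r6 m[X8→φ3] = [1, 1]
fixed point reached at round 6
traceback from X6: (X6=1, X2=0, X15=0, X7=0, X8=1), score=2880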